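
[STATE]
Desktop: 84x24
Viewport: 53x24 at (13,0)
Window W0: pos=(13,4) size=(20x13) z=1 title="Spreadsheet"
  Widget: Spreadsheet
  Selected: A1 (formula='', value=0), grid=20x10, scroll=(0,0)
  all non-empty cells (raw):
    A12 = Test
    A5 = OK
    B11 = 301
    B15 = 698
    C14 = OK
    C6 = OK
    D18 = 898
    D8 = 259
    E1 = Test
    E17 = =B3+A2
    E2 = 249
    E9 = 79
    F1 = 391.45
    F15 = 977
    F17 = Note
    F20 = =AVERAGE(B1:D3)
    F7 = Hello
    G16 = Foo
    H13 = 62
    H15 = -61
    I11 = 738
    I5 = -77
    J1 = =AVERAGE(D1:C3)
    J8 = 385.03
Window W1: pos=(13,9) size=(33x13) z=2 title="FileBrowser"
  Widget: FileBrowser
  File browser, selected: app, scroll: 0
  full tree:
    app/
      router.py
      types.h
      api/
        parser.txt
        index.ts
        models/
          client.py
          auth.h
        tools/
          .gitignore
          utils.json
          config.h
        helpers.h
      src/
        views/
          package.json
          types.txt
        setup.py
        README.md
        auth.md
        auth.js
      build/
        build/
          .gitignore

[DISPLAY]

                                                     
                                                     
                                                     
                                                     
┏━━━━━━━━━━━━━━━━━━┓                                 
┃ Spreadsheet      ┃                                 
┠──────────────────┨                                 
┃A1:               ┃                                 
┃       A       B  ┃                                 
┏━━━━━━━━━━━━━━━━━━━━━━━━━━━━━━━┓                    
┃ FileBrowser                   ┃                    
┠───────────────────────────────┨                    
┃> [-] app/                     ┃                    
┃    router.py                  ┃                    
┃    types.h                    ┃                    
┃    [+] api/                   ┃                    
┃    [+] src/                   ┃                    
┃    [+] build/                 ┃                    
┃                               ┃                    
┃                               ┃                    
┃                               ┃                    
┗━━━━━━━━━━━━━━━━━━━━━━━━━━━━━━━┛                    
                                                     
                                                     


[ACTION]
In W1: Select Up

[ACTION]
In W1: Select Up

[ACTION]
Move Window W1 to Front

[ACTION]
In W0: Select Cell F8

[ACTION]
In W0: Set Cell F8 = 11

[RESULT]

                                                     
                                                     
                                                     
                                                     
┏━━━━━━━━━━━━━━━━━━┓                                 
┃ Spreadsheet      ┃                                 
┠──────────────────┨                                 
┃F8: 11            ┃                                 
┃       A       B  ┃                                 
┏━━━━━━━━━━━━━━━━━━━━━━━━━━━━━━━┓                    
┃ FileBrowser                   ┃                    
┠───────────────────────────────┨                    
┃> [-] app/                     ┃                    
┃    router.py                  ┃                    
┃    types.h                    ┃                    
┃    [+] api/                   ┃                    
┃    [+] src/                   ┃                    
┃    [+] build/                 ┃                    
┃                               ┃                    
┃                               ┃                    
┃                               ┃                    
┗━━━━━━━━━━━━━━━━━━━━━━━━━━━━━━━┛                    
                                                     
                                                     


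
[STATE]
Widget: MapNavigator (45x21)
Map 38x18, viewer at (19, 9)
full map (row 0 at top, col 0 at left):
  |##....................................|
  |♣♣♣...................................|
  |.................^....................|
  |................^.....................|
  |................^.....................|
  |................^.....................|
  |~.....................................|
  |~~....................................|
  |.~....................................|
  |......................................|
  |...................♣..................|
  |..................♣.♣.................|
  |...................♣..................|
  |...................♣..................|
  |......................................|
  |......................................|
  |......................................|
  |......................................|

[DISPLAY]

                                             
   ##....................................    
   ♣♣♣...................................    
   .................^....................    
   ................^.....................    
   ................^.....................    
   ................^.....................    
   ~.....................................    
   ~~....................................    
   .~....................................    
   ...................@..................    
   ...................♣..................    
   ..................♣.♣.................    
   ...................♣..................    
   ...................♣..................    
   ......................................    
   ......................................    
   ......................................    
   ......................................    
                                             
                                             


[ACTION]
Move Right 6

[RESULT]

                                             
...................................          
...................................          
..............^....................          
.............^.....................          
.............^.....................          
.............^.....................          
...................................          
...................................          
...................................          
......................@............          
................♣..................          
...............♣.♣.................          
................♣..................          
................♣..................          
...................................          
...................................          
...................................          
...................................          
                                             
                                             


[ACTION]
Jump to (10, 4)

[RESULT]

                                             
                                             
                                             
                                             
                                             
                                             
            ##...............................
            ♣♣♣..............................
            .................^...............
            ................^................
            ..........@.....^................
            ................^................
            ~................................
            ~~...............................
            .~...............................
            .................................
            ...................♣.............
            ..................♣.♣............
            ...................♣.............
            ...................♣.............
            .................................


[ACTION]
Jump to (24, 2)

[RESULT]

                                             
                                             
                                             
                                             
                                             
                                             
                                             
                                             
....................................         
♣...................................         
...............^......@.............         
..............^.....................         
..............^.....................         
..............^.....................         
....................................         
....................................         
....................................         
....................................         
.................♣..................         
................♣.♣.................         
.................♣..................         


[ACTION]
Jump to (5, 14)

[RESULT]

                 ................^...........
                 ................^...........
                 ~...........................
                 ~~..........................
                 .~..........................
                 ............................
                 ...................♣........
                 ..................♣.♣.......
                 ...................♣........
                 ...................♣........
                 .....@......................
                 ............................
                 ............................
                 ............................
                                             
                                             
                                             
                                             
                                             
                                             
                                             


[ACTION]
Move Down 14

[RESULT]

                 ~~..........................
                 .~..........................
                 ............................
                 ...................♣........
                 ..................♣.♣.......
                 ...................♣........
                 ...................♣........
                 ............................
                 ............................
                 ............................
                 .....@......................
                                             
                                             
                                             
                                             
                                             
                                             
                                             
                                             
                                             
                                             


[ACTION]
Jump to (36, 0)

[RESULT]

                                             
                                             
                                             
                                             
                                             
                                             
                                             
                                             
                                             
                                             
......................@.                     
........................                     
...^....................                     
..^.....................                     
..^.....................                     
..^.....................                     
........................                     
........................                     
........................                     
........................                     
.....♣..................                     


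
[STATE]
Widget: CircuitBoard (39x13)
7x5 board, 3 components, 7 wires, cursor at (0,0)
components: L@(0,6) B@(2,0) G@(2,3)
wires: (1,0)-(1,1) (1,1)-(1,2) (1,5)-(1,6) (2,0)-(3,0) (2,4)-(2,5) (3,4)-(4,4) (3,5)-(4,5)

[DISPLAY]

   0 1 2 3 4 5 6                       
0  [.]                      L          
                                       
1   · ─ · ─ ·           · ─ ·          
                                       
2   B           G   · ─ ·              
    │                                  
3   ·               ·   ·              
                    │   │              
4                   ·   ·              
Cursor: (0,0)                          
                                       
                                       


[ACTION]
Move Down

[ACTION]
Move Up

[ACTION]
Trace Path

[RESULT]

   0 1 2 3 4 5 6                       
0  [.]                      L          
                                       
1   · ─ · ─ ·           · ─ ·          
                                       
2   B           G   · ─ ·              
    │                                  
3   ·               ·   ·              
                    │   │              
4                   ·   ·              
Cursor: (0,0)  Trace: No connections   
                                       
                                       


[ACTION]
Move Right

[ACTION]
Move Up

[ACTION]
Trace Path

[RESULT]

   0 1 2 3 4 5 6                       
0      [.]                  L          
                                       
1   · ─ · ─ ·           · ─ ·          
                                       
2   B           G   · ─ ·              
    │                                  
3   ·               ·   ·              
                    │   │              
4                   ·   ·              
Cursor: (0,1)  Trace: No connections   
                                       
                                       


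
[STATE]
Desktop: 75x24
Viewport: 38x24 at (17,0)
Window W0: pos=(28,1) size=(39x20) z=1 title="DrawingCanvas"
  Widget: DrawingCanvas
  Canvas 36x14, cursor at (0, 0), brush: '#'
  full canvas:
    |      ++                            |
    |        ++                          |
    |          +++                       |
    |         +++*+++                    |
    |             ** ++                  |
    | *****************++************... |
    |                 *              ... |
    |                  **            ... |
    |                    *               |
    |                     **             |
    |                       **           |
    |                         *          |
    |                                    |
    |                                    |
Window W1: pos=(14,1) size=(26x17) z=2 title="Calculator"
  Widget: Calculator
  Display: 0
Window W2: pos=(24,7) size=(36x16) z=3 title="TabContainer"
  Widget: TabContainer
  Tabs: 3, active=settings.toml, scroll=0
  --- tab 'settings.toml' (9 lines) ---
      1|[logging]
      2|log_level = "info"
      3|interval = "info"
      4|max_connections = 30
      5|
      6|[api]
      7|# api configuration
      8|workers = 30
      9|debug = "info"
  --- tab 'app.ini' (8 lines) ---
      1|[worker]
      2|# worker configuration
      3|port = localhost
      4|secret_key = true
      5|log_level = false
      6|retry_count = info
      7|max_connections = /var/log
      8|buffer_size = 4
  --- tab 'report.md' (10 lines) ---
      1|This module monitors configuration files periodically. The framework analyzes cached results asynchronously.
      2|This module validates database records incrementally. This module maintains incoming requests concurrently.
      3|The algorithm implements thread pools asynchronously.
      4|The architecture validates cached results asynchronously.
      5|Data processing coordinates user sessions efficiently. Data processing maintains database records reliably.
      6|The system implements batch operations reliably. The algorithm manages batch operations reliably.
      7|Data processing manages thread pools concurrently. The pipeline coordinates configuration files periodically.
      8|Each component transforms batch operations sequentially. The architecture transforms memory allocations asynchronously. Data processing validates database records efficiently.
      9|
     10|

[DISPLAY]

                                      
━━━━━━━━━━━━━━━━━━━━━━┓━━━━━━━━━━━━━━━
alculator             ┃vas            
──────────────────────┨───────────────
                     0┃               
──┬───┬───┬───┐       ┃               
7 │ 8 │ 9 │ ÷ │       ┃++             
──┼───┼┏━━━━━━━━━━━━━━━━━━━━━━━━━━━━━━
4 │ 5 │┃ TabContainer                 
──┼───┼┠──────────────────────────────
1 │ 2 │┃[settings.toml]│ app.ini │ rep
──┼───┼┃──────────────────────────────
0 │ . │┃[logging]                     
──┼───┼┃log_level = "info"            
C │ MC│┃interval = "info"             
──┴───┴┃max_connections = 30          
       ┃                              
━━━━━━━┃[api]                         
       ┃# api configuration           
       ┃workers = 30                  
       ┃debug = "info"                
       ┃                              
       ┗━━━━━━━━━━━━━━━━━━━━━━━━━━━━━━
                                      


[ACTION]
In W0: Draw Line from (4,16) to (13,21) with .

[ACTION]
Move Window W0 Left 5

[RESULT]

                                      
━━━━━━━━━━━━━━━━━━━━━━┓━━━━━━━━━━━━━━━
alculator             ┃               
──────────────────────┨───────────────
                     0┃               
──┬───┬───┬───┐       ┃               
7 │ 8 │ 9 │ ÷ │       ┃               
──┼───┼┏━━━━━━━━━━━━━━━━━━━━━━━━━━━━━━
4 │ 5 │┃ TabContainer                 
──┼───┼┠──────────────────────────────
1 │ 2 │┃[settings.toml]│ app.ini │ rep
──┼───┼┃──────────────────────────────
0 │ . │┃[logging]                     
──┼───┼┃log_level = "info"            
C │ MC│┃interval = "info"             
──┴───┴┃max_connections = 30          
       ┃                              
━━━━━━━┃[api]                         
      ┃┃# api configuration           
      ┃┃workers = 30                  
      ┗┃debug = "info"                
       ┃                              
       ┗━━━━━━━━━━━━━━━━━━━━━━━━━━━━━━
                                      


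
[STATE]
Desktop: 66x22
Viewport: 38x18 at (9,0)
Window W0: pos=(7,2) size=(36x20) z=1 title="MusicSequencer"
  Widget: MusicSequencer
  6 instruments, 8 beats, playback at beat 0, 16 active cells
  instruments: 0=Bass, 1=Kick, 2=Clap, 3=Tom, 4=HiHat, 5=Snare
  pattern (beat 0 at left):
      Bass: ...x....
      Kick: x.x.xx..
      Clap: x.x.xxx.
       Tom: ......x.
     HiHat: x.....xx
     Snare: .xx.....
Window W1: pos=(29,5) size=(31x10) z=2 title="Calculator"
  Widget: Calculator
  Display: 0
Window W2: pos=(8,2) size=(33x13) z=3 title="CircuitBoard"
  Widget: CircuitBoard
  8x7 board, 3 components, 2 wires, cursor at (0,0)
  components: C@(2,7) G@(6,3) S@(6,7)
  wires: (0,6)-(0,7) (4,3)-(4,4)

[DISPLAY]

                                      
                                      
━━━━━━━━━━━━━━━━━━━━━━━━━━━━━━━┓━┓    
 CircuitBoard                  ┃ ┃    
───────────────────────────────┨─┨    
   0 1 2 3 4 5 6 7             ┃━━━━━━
0  [.]                      · ─┃      
                               ┃──────
1                              ┃      
                               ┃─┬───┐
2                              ┃ │ ÷ │
                               ┃─┼───┤
3                              ┃ │ × │
                               ┃─┴───┘
━━━━━━━━━━━━━━━━━━━━━━━━━━━━━━━┛━━━━━━
                                 ┃    
                                 ┃    
                                 ┃    


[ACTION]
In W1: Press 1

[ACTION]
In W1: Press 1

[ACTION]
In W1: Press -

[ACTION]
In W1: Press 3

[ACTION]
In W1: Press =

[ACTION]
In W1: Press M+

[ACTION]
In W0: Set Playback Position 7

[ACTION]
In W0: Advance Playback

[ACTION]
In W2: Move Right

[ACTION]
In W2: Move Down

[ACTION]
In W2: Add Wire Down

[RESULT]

                                      
                                      
━━━━━━━━━━━━━━━━━━━━━━━━━━━━━━━┓━┓    
 CircuitBoard                  ┃ ┃    
───────────────────────────────┨─┨    
   0 1 2 3 4 5 6 7             ┃━━━━━━
0                           · ─┃      
                               ┃──────
1      [.]                     ┃      
        │                      ┃─┬───┐
2       ·                      ┃ │ ÷ │
                               ┃─┼───┤
3                              ┃ │ × │
                               ┃─┴───┘
━━━━━━━━━━━━━━━━━━━━━━━━━━━━━━━┛━━━━━━
                                 ┃    
                                 ┃    
                                 ┃    


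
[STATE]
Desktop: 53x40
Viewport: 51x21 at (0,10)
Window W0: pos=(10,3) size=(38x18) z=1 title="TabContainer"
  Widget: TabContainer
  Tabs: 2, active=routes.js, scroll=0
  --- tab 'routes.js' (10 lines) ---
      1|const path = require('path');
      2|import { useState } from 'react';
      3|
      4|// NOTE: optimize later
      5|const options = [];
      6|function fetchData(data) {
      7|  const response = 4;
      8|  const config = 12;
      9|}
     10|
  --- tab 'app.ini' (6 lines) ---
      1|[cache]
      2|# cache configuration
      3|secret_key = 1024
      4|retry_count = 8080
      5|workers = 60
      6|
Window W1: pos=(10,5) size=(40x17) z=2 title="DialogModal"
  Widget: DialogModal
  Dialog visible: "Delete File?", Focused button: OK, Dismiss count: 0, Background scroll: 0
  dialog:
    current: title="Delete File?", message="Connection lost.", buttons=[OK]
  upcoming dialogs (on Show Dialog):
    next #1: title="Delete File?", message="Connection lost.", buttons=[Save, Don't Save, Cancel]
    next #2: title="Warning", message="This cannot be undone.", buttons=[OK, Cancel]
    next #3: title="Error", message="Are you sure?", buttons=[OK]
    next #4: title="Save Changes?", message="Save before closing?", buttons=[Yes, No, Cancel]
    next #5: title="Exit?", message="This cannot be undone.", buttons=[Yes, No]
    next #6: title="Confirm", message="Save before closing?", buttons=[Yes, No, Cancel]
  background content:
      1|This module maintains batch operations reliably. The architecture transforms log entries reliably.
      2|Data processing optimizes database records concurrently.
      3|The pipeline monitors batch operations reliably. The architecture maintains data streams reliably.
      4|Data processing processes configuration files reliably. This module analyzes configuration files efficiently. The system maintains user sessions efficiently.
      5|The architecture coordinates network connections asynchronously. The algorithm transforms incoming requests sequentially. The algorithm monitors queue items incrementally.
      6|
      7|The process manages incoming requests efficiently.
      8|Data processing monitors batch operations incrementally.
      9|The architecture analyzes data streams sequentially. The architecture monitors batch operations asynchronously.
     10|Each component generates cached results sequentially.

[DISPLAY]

          ┃The pipeline monitors batch operations┃ 
          ┃Data processing processes configuratio┃ 
          ┃The archi┌──────────────────┐network c┃ 
          ┃         │   Delete File?   │         ┃ 
          ┃The proce│ Connection lost. │requests ┃ 
          ┃Data proc│       [OK]       │h operati┃ 
          ┃The archi└──────────────────┘a streams┃ 
          ┃Each component generates cached result┃ 
          ┃                                      ┃ 
          ┃                                      ┃ 
          ┃                                      ┃ 
          ┗━━━━━━━━━━━━━━━━━━━━━━━━━━━━━━━━━━━━━━┛ 
                                                   
                                                   
                                                   
                                                   
                                                   
                                                   
                                                   
                                                   
                                                   


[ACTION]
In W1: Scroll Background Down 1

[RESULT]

          ┃Data processing processes configuratio┃ 
          ┃The architecture coordinates network c┃ 
          ┃         ┌──────────────────┐         ┃ 
          ┃The proce│   Delete File?   │requests ┃ 
          ┃Data proc│ Connection lost. │h operati┃ 
          ┃The archi│       [OK]       │a streams┃ 
          ┃Each comp└──────────────────┘ed result┃ 
          ┃                                      ┃ 
          ┃                                      ┃ 
          ┃                                      ┃ 
          ┃                                      ┃ 
          ┗━━━━━━━━━━━━━━━━━━━━━━━━━━━━━━━━━━━━━━┛ 
                                                   
                                                   
                                                   
                                                   
                                                   
                                                   
                                                   
                                                   
                                                   


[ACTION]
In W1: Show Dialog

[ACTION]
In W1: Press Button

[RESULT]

          ┃Data processing processes configuratio┃ 
          ┃The architecture coordinates network c┃ 
          ┃                                      ┃ 
          ┃The process manages incoming requests ┃ 
          ┃Data processing monitors batch operati┃ 
          ┃The architecture analyzes data streams┃ 
          ┃Each component generates cached result┃ 
          ┃                                      ┃ 
          ┃                                      ┃ 
          ┃                                      ┃ 
          ┃                                      ┃ 
          ┗━━━━━━━━━━━━━━━━━━━━━━━━━━━━━━━━━━━━━━┛ 
                                                   
                                                   
                                                   
                                                   
                                                   
                                                   
                                                   
                                                   
                                                   


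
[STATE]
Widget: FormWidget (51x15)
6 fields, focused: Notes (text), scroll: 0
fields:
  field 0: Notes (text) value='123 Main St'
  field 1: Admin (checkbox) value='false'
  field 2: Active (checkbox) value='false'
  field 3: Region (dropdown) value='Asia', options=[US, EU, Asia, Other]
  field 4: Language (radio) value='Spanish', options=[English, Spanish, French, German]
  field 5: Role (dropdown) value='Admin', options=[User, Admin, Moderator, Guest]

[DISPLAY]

> Notes:      [123 Main St                        ]
  Admin:      [ ]                                  
  Active:     [ ]                                  
  Region:     [Asia                              ▼]
  Language:   ( ) English  (●) Spanish  ( ) French 
  Role:       [Admin                             ▼]
                                                   
                                                   
                                                   
                                                   
                                                   
                                                   
                                                   
                                                   
                                                   


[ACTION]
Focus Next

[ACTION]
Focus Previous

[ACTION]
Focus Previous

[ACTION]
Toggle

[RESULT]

  Notes:      [123 Main St                        ]
  Admin:      [ ]                                  
  Active:     [ ]                                  
  Region:     [Asia                              ▼]
  Language:   ( ) English  (●) Spanish  ( ) French 
> Role:       [Admin                             ▼]
                                                   
                                                   
                                                   
                                                   
                                                   
                                                   
                                                   
                                                   
                                                   


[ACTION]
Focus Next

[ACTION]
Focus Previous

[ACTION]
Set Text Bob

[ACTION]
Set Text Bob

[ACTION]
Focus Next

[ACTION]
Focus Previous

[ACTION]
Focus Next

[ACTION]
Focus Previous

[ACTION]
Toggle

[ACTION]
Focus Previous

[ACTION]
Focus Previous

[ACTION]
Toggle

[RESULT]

  Notes:      [123 Main St                        ]
  Admin:      [ ]                                  
  Active:     [ ]                                  
> Region:     [Asia                              ▼]
  Language:   ( ) English  (●) Spanish  ( ) French 
  Role:       [Admin                             ▼]
                                                   
                                                   
                                                   
                                                   
                                                   
                                                   
                                                   
                                                   
                                                   


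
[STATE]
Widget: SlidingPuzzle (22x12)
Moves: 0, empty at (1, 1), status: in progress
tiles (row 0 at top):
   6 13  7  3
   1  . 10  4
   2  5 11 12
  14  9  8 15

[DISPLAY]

┌────┬────┬────┬────┐ 
│  6 │ 13 │  7 │  3 │ 
├────┼────┼────┼────┤ 
│  1 │    │ 10 │  4 │ 
├────┼────┼────┼────┤ 
│  2 │  5 │ 11 │ 12 │ 
├────┼────┼────┼────┤ 
│ 14 │  9 │  8 │ 15 │ 
└────┴────┴────┴────┘ 
Moves: 0              
                      
                      


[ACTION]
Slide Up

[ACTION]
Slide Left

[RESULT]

┌────┬────┬────┬────┐ 
│  6 │ 13 │  7 │  3 │ 
├────┼────┼────┼────┤ 
│  1 │  5 │ 10 │  4 │ 
├────┼────┼────┼────┤ 
│  2 │ 11 │    │ 12 │ 
├────┼────┼────┼────┤ 
│ 14 │  9 │  8 │ 15 │ 
└────┴────┴────┴────┘ 
Moves: 2              
                      
                      


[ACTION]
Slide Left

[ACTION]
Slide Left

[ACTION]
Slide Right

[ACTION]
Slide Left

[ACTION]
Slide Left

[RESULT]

┌────┬────┬────┬────┐ 
│  6 │ 13 │  7 │  3 │ 
├────┼────┼────┼────┤ 
│  1 │  5 │ 10 │  4 │ 
├────┼────┼────┼────┤ 
│  2 │ 11 │ 12 │    │ 
├────┼────┼────┼────┤ 
│ 14 │  9 │  8 │ 15 │ 
└────┴────┴────┴────┘ 
Moves: 5              
                      
                      


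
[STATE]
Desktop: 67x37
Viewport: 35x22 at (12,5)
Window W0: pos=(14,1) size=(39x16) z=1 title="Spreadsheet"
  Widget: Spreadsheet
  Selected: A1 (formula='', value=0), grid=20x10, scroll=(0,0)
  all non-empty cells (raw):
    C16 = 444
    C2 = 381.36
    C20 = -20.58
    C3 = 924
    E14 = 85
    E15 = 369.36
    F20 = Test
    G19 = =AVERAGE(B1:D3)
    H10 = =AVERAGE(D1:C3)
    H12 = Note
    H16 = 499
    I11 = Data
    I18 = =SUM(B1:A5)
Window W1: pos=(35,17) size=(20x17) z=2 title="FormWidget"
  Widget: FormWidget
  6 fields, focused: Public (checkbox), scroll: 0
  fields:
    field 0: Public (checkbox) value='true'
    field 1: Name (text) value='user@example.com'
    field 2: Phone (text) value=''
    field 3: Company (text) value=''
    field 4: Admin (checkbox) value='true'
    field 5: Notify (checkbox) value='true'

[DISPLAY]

  ┃       A       B       C       D
  ┃--------------------------------
  ┃  1      [0]       0       0    
  ┃  2        0       0  381.36    
  ┃  3        0       0     924    
  ┃  4        0       0       0    
  ┃  5        0       0       0    
  ┃  6        0       0       0    
  ┃  7        0       0       0    
  ┃  8        0       0       0    
  ┃  9        0       0       0    
  ┗━━━━━━━━━━━━━━━━━━━━━━━━━━━━━━━━
                       ┏━━━━━━━━━━━
                       ┃ FormWidget
                       ┠───────────
                       ┃> Public:  
                       ┃  Name:    
                       ┃  Phone:   
                       ┃  Company: 
                       ┃  Admin:   
                       ┃  Notify:  
                       ┃           


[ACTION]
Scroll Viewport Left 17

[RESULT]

              ┃       A       B    
              ┃--------------------
              ┃  1      [0]       0
              ┃  2        0       0
              ┃  3        0       0
              ┃  4        0       0
              ┃  5        0       0
              ┃  6        0       0
              ┃  7        0       0
              ┃  8        0       0
              ┃  9        0       0
              ┗━━━━━━━━━━━━━━━━━━━━
                                   
                                   
                                   
                                   
                                   
                                   
                                   
                                   
                                   
                                   


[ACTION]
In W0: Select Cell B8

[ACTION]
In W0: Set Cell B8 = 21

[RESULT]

              ┃       A       B    
              ┃--------------------
              ┃  1        0       0
              ┃  2        0       0
              ┃  3        0       0
              ┃  4        0       0
              ┃  5        0       0
              ┃  6        0       0
              ┃  7        0       0
              ┃  8        0    [21]
              ┃  9        0       0
              ┗━━━━━━━━━━━━━━━━━━━━
                                   
                                   
                                   
                                   
                                   
                                   
                                   
                                   
                                   
                                   


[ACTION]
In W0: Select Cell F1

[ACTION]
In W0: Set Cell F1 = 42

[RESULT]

              ┃       A       B    
              ┃--------------------
              ┃  1        0       0
              ┃  2        0       0
              ┃  3        0       0
              ┃  4        0       0
              ┃  5        0       0
              ┃  6        0       0
              ┃  7        0       0
              ┃  8        0      21
              ┃  9        0       0
              ┗━━━━━━━━━━━━━━━━━━━━
                                   
                                   
                                   
                                   
                                   
                                   
                                   
                                   
                                   
                                   


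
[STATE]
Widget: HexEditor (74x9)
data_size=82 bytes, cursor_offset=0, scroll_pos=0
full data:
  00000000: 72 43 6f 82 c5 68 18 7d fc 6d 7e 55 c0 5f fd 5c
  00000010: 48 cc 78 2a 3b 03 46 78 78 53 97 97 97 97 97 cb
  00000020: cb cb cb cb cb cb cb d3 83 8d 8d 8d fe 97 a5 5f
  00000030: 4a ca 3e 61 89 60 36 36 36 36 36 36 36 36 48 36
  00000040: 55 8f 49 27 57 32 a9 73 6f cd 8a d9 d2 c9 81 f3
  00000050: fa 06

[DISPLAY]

00000000  72 43 6f 82 c5 68 18 7d  fc 6d 7e 55 c0 5f fd 5c  |rCo..h.}.m~U.
00000010  48 cc 78 2a 3b 03 46 78  78 53 97 97 97 97 97 cb  |H.x*;.FxxS...
00000020  cb cb cb cb cb cb cb d3  83 8d 8d 8d fe 97 a5 5f  |.............
00000030  4a ca 3e 61 89 60 36 36  36 36 36 36 36 36 48 36  |J.>a.`6666666
00000040  55 8f 49 27 57 32 a9 73  6f cd 8a d9 d2 c9 81 f3  |U.I'W2.so....
00000050  fa 06                                             |..           
                                                                          
                                                                          
                                                                          


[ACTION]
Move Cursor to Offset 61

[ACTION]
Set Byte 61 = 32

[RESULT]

00000000  72 43 6f 82 c5 68 18 7d  fc 6d 7e 55 c0 5f fd 5c  |rCo..h.}.m~U.
00000010  48 cc 78 2a 3b 03 46 78  78 53 97 97 97 97 97 cb  |H.x*;.FxxS...
00000020  cb cb cb cb cb cb cb d3  83 8d 8d 8d fe 97 a5 5f  |.............
00000030  4a ca 3e 61 89 60 36 36  36 36 36 36 36 32 48 36  |J.>a.`6666666
00000040  55 8f 49 27 57 32 a9 73  6f cd 8a d9 d2 c9 81 f3  |U.I'W2.so....
00000050  fa 06                                             |..           
                                                                          
                                                                          
                                                                          


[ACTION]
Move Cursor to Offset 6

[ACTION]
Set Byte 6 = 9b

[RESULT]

00000000  72 43 6f 82 c5 68 9B 7d  fc 6d 7e 55 c0 5f fd 5c  |rCo..h.}.m~U.
00000010  48 cc 78 2a 3b 03 46 78  78 53 97 97 97 97 97 cb  |H.x*;.FxxS...
00000020  cb cb cb cb cb cb cb d3  83 8d 8d 8d fe 97 a5 5f  |.............
00000030  4a ca 3e 61 89 60 36 36  36 36 36 36 36 32 48 36  |J.>a.`6666666
00000040  55 8f 49 27 57 32 a9 73  6f cd 8a d9 d2 c9 81 f3  |U.I'W2.so....
00000050  fa 06                                             |..           
                                                                          
                                                                          
                                                                          
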